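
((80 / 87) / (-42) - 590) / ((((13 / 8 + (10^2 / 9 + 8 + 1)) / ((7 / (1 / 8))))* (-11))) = 13798016 / 99847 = 138.19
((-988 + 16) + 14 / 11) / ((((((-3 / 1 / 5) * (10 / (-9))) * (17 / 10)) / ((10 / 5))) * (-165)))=21356 / 2057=10.38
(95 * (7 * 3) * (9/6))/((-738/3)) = -1995/164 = -12.16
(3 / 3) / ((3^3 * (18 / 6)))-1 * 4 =-3.99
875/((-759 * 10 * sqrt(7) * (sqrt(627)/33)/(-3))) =25 * sqrt(4389)/9614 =0.17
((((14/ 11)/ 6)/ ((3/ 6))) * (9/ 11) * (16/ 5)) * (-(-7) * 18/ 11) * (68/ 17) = 338688/ 6655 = 50.89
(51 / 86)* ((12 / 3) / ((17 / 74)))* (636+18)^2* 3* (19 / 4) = 62933933.30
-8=-8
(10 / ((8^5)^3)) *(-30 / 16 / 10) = -15 / 281474976710656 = -0.00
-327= -327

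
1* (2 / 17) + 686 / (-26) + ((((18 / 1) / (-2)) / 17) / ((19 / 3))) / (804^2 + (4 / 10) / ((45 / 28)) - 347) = -16033096835370 / 610390074619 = -26.27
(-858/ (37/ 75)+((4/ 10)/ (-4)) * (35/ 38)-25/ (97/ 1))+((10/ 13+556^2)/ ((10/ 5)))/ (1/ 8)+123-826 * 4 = 4367263952777/ 3545932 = 1231626.54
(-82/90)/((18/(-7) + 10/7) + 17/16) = 4592/405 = 11.34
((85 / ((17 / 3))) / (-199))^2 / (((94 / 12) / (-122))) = -164700 / 1861247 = -0.09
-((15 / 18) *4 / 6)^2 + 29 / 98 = -101 / 7938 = -0.01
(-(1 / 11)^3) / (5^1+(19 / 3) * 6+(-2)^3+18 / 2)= -1 / 58564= -0.00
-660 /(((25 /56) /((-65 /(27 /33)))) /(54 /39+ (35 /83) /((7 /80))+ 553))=5451346208 /83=65678869.98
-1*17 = -17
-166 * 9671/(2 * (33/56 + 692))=-1158.97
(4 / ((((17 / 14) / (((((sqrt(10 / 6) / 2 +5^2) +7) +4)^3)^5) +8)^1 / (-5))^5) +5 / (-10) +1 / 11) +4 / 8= -1747811924772021972210279980562087353640130629730807740822128603248422041257876867012915227483483289940574578657274886860785999307657724831931357822398558388376370433376461522748838225792257158198628650452551420634045123420523903227769319040657425486949643610666050871304989975821021039930968690747216074855105442169635704063269 / 6015308718063493257450005234911083525493807242888081688555227730980878505579957367776179309931011674334224538566977452732163576100795756335952503579266084990647198157950148301996050479424541338082996084827303167469552309797473476036344881569738869649553457018629815496455887482220066171022766887197030183155869419349619148988416 - 24638526039483402215715143852994980340872955362455766784879055239272966735115487932034135592101920684806406783837488495266919297741592622856499927686592975353640136731321967031810742921353755334130695184560936549118836787683698840498279716802583740363559335949307750110970215161446466049760196640625 * sqrt(15) / 267014769090176369737660033509902500243865733437858739726350662774364280254792141680405686697931981282591643224741541758352431467542425263492209853483047096530859293232872350053091729377864938657803448367689238612817485342572508701897411291270368858733729448625258145261713755425251516824519126739924990374461533174255111372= -0.29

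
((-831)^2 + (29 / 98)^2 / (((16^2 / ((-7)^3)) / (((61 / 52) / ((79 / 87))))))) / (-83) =-20334354183597 / 2444029952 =-8320.01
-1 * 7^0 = -1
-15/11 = -1.36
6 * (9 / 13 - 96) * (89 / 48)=-110271 / 104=-1060.30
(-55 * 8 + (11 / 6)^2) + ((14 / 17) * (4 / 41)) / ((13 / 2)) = -142425827 / 326196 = -436.63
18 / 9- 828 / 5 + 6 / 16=-6529 / 40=-163.22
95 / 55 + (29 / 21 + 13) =3721 / 231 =16.11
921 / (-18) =-307 / 6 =-51.17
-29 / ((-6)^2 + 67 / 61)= -1769 / 2263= -0.78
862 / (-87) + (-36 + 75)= 2531 / 87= 29.09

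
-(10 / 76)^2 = -25 / 1444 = -0.02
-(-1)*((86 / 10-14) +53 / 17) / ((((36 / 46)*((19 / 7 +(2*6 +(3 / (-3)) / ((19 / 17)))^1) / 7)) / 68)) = -4154122 / 41355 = -100.45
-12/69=-4/23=-0.17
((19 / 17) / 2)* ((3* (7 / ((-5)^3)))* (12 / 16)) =-1197 / 17000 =-0.07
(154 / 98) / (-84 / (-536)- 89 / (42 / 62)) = -4422 / 369265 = -0.01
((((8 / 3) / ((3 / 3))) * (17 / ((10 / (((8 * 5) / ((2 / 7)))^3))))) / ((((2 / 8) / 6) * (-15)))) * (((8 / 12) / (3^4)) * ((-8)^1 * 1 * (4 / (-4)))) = -955351040 / 729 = -1310495.25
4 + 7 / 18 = 4.39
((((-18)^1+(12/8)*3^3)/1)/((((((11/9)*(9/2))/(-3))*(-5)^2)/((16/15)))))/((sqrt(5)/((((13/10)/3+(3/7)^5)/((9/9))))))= -5418744*sqrt(5)/115548125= -0.10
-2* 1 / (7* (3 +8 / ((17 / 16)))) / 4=-17 / 2506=-0.01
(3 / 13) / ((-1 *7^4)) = -3 / 31213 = -0.00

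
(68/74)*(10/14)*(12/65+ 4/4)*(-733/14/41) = -0.99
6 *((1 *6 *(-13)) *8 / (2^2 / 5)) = -4680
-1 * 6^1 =-6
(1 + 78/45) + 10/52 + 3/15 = 1219/390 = 3.13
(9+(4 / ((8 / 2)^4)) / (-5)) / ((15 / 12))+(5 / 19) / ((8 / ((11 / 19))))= 1042069 / 144400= 7.22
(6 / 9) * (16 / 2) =16 / 3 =5.33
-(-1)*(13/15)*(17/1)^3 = 63869/15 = 4257.93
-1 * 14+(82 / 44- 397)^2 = 75561473 / 484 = 156118.75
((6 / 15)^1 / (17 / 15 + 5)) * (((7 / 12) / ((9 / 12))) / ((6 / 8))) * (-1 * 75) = -350 / 69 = -5.07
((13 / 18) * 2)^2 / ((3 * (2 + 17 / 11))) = 143 / 729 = 0.20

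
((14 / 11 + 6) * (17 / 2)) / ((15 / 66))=272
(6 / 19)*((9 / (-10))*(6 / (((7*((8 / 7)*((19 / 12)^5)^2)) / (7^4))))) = -3010437727911936 / 582451294491095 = -5.17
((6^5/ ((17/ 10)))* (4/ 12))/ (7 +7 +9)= 25920/ 391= 66.29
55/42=1.31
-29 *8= -232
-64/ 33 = -1.94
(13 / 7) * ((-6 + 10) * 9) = 66.86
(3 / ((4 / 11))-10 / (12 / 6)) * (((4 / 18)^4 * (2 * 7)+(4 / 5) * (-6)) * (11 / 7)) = -5589298 / 229635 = -24.34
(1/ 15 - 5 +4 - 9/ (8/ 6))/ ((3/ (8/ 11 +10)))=-27199/ 990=-27.47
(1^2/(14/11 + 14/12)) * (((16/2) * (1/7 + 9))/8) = 4224/1127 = 3.75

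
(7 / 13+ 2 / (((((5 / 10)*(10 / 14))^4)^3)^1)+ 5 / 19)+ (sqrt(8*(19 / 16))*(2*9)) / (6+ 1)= 9*sqrt(38) / 7+ 28006841053239974 / 60302734375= 464445.26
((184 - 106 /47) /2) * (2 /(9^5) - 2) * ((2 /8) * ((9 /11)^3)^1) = -1042124 /41877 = -24.89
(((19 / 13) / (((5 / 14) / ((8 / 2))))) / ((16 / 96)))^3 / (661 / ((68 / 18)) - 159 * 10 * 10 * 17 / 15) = -8846216257536 / 166623500875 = -53.09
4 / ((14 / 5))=10 / 7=1.43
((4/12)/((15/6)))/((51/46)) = 92/765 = 0.12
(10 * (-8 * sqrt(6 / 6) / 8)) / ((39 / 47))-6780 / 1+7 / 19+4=-5029673 / 741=-6787.68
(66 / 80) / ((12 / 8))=11 / 20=0.55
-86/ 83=-1.04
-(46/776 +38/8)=-933/194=-4.81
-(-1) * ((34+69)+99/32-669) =-18013/32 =-562.91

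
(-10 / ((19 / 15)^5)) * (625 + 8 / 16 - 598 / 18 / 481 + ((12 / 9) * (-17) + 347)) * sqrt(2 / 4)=-266854078125 * sqrt(2) / 183231326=-2059.63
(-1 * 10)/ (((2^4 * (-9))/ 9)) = 5/ 8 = 0.62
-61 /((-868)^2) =-61 /753424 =-0.00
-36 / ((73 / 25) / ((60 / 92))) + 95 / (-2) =-186505 / 3358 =-55.54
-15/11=-1.36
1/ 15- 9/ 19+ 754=214774/ 285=753.59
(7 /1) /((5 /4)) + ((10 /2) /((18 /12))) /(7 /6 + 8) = 328 /55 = 5.96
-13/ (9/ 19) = -247/ 9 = -27.44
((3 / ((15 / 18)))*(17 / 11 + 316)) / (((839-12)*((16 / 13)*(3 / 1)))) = 136227 / 363880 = 0.37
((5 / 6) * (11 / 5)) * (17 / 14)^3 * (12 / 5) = 54043 / 6860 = 7.88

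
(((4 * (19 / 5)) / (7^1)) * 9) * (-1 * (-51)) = 34884 / 35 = 996.69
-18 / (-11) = 18 / 11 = 1.64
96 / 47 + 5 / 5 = 143 / 47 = 3.04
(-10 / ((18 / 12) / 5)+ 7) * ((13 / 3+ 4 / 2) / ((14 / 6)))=-71.48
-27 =-27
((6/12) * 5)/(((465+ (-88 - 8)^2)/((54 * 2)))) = 90/3227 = 0.03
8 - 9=-1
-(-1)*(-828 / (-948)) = 69 / 79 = 0.87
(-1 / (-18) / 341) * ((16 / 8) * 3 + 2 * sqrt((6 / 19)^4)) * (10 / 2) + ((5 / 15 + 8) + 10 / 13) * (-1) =-14558870 / 1600313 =-9.10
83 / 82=1.01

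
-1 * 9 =-9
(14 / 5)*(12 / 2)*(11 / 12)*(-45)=-693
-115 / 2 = -57.50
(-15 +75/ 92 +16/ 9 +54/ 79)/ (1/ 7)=-5367985/ 65412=-82.06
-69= -69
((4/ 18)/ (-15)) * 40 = -16/ 27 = -0.59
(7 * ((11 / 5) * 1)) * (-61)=-4697 / 5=-939.40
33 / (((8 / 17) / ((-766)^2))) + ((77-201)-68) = 82292145 / 2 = 41146072.50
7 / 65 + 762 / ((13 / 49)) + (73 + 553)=227387 / 65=3498.26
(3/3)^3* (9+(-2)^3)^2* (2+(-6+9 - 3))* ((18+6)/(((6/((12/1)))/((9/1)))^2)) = 15552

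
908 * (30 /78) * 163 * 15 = 11100300 /13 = 853869.23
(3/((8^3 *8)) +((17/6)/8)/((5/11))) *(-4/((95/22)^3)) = -63777527/1646160000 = -0.04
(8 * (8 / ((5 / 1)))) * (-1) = -64 / 5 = -12.80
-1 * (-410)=410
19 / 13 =1.46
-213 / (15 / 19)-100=-1849 / 5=-369.80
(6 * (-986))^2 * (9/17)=18528912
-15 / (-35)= 3 / 7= 0.43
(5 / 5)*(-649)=-649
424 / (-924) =-106 / 231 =-0.46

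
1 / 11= 0.09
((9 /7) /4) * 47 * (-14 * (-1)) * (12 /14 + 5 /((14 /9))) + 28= 24895 /28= 889.11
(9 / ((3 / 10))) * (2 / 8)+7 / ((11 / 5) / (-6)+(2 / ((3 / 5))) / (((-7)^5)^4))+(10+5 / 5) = -1037299461868959713 / 1755429858547463822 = -0.59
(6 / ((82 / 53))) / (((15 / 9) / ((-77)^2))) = 2828133 / 205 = 13795.77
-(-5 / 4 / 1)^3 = 125 / 64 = 1.95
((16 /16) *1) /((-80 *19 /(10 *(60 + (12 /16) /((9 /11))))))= -731 /1824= -0.40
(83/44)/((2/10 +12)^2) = 2075/163724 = 0.01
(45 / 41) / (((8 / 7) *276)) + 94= 2836649 / 30176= 94.00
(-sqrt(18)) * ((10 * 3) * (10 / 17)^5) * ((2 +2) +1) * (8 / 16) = -22500000 * sqrt(2) / 1419857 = -22.41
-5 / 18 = -0.28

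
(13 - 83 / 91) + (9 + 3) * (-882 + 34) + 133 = -912813 / 91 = -10030.91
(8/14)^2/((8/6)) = 0.24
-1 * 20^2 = -400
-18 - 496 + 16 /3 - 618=-1126.67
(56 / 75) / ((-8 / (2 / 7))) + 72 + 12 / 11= 60278 / 825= 73.06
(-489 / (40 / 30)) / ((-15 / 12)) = 1467 / 5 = 293.40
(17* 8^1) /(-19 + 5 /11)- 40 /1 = -142 /3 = -47.33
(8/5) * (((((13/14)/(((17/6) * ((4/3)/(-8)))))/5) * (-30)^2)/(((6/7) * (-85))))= 11232/1445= 7.77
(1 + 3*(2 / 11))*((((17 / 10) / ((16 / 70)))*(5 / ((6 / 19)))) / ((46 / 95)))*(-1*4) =-18257575 / 12144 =-1503.42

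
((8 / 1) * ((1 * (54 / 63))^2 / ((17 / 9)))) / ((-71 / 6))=-15552 / 59143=-0.26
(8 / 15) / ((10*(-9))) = -4 / 675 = -0.01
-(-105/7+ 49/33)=446/33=13.52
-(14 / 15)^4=-38416 / 50625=-0.76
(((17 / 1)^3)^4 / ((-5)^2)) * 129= 75158268602639169 / 25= 3006330744105566.76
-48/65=-0.74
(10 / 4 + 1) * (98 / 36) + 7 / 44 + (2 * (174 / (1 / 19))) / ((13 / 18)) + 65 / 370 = 872850505 / 95238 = 9164.94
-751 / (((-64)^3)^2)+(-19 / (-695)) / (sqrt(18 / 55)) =0.05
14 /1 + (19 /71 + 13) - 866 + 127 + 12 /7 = -352879 /497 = -710.02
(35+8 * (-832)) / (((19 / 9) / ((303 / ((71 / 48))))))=-866662416 / 1349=-642448.05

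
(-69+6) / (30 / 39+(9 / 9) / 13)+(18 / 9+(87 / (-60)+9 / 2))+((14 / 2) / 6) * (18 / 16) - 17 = -74881 / 880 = -85.09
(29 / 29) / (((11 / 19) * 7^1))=19 / 77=0.25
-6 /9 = -2 /3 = -0.67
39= 39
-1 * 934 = -934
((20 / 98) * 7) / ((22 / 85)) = 425 / 77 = 5.52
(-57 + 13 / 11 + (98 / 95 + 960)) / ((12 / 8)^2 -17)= -3783792 / 61655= -61.37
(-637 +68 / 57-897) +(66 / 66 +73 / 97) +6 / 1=-8432026 / 5529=-1525.05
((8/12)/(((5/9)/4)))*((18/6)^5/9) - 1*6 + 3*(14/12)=1271/10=127.10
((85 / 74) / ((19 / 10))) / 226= 425 / 158878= 0.00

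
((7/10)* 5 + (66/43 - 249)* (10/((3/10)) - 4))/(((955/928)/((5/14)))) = -144761272/57491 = -2517.98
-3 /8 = -0.38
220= 220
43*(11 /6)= 473 /6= 78.83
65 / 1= 65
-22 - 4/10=-112/5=-22.40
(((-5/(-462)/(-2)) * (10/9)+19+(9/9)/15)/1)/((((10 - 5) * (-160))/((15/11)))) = -396271/12196800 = -0.03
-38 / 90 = -19 / 45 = -0.42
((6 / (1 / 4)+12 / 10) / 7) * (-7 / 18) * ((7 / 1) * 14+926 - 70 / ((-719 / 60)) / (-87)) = -1433.51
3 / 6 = 1 / 2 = 0.50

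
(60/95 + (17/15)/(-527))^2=30924721/78057225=0.40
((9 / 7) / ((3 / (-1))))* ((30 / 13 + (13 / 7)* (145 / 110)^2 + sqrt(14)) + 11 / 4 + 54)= -4114899 / 154154 - 3* sqrt(14) / 7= -28.30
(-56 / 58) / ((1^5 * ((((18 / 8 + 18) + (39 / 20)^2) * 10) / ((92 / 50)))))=-10304 / 1395045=-0.01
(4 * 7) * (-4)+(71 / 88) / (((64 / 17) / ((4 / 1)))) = -156489 / 1408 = -111.14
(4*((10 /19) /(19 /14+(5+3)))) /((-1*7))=-80 /2489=-0.03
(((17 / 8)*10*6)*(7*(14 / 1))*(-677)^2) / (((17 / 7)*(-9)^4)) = 786034235 / 2187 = 359412.09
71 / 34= 2.09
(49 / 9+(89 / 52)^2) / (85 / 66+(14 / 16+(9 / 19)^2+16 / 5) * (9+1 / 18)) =4046151175 / 19434496211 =0.21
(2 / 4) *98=49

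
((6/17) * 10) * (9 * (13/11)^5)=200498220/2737867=73.23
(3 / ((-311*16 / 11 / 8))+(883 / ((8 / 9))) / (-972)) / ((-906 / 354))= 17043271 / 40574304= 0.42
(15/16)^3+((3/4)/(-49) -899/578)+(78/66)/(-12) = -1617770305/1914114048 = -0.85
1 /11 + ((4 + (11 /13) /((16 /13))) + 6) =10.78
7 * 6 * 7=294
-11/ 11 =-1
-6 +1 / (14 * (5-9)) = -337 / 56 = -6.02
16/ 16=1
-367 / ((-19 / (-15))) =-5505 / 19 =-289.74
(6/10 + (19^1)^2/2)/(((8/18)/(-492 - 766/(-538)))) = -430179507/2152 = -199897.54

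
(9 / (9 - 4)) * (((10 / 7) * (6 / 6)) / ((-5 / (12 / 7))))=-216 / 245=-0.88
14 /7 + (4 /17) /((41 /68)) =98 /41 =2.39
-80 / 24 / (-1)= 10 / 3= 3.33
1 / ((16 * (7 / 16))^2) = 1 / 49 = 0.02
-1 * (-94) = 94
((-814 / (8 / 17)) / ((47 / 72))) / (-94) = 62271 / 2209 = 28.19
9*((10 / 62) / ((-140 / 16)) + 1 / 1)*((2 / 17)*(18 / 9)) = 7668 / 3689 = 2.08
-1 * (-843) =843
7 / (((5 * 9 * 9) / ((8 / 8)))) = 7 / 405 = 0.02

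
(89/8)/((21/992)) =11036/21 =525.52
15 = 15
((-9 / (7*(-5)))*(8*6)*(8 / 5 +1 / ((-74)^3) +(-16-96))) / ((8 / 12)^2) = -54355127679 / 17728550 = -3065.97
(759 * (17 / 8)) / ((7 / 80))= 129030 / 7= 18432.86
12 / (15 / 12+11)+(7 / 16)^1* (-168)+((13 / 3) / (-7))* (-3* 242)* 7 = 301201 / 98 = 3073.48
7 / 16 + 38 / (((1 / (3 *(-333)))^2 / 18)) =10922122951 / 16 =682632684.44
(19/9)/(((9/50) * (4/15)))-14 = 1619/54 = 29.98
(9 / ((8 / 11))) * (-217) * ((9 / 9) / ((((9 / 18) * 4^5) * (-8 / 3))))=64449 / 32768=1.97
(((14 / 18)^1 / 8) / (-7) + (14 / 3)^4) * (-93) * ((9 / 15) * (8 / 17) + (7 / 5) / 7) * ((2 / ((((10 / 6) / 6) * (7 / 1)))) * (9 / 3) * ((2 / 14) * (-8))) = 1562409796 / 20825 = 75025.68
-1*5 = -5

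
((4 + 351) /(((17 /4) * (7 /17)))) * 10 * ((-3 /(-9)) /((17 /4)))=56800 /357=159.10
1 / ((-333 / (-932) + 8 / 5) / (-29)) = -135140 / 9121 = -14.82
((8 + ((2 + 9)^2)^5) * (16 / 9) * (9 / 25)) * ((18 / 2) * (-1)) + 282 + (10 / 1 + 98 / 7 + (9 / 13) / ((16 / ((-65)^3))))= -59759830929861 / 400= -149399577324.65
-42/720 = -0.06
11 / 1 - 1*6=5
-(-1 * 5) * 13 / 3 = 21.67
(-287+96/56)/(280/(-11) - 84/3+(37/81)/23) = 40924521/7665259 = 5.34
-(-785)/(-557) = -785/557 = -1.41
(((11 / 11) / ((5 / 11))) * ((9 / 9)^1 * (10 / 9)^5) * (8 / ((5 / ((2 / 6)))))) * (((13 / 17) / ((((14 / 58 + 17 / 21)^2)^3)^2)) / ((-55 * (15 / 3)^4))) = -190992829181951487225406725399 / 7839866231326559436800000000000000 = -0.00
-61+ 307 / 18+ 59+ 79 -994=-16199 / 18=-899.94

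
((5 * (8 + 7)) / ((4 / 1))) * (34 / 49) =1275 / 98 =13.01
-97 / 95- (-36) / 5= 587 / 95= 6.18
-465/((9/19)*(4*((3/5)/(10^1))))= -4090.28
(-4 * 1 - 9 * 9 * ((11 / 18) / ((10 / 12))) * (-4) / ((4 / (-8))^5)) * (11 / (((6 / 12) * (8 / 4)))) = -83679.20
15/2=7.50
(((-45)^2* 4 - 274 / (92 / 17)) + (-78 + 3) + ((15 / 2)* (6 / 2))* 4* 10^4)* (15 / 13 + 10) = 6056189045 / 598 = 10127406.43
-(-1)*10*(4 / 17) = 40 / 17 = 2.35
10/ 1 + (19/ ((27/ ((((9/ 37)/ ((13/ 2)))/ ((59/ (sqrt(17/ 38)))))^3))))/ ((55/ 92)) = 84456* sqrt(646)/ 23884027056716255 + 10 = 10.00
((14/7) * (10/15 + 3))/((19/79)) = 1738/57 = 30.49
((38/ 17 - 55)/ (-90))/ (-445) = -299/ 226950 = -0.00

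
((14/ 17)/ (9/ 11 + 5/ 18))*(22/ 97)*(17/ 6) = 1452/ 3007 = 0.48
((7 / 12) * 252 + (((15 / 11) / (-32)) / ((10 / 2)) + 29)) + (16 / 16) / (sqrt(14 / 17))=sqrt(238) / 14 + 61949 / 352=177.09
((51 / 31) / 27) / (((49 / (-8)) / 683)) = -92888 / 13671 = -6.79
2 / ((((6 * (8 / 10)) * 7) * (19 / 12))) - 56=-7443 / 133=-55.96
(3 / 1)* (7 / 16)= 1.31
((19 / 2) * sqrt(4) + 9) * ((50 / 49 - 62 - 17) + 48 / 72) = -45460 / 21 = -2164.76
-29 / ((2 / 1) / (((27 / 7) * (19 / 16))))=-14877 / 224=-66.42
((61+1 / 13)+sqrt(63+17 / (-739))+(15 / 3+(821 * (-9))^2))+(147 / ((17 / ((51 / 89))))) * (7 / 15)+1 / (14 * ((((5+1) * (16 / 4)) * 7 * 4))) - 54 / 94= 2 * sqrt(8598265) / 739+139659474155483927 / 2557988160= 54597396.75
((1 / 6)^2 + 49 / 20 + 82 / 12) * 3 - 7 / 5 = 398 / 15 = 26.53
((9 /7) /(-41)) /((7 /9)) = -81 /2009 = -0.04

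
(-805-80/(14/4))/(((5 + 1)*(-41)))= 5795/1722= 3.37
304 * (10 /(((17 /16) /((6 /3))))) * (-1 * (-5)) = 486400 /17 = 28611.76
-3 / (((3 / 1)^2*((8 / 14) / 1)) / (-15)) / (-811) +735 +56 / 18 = 21549577 / 29196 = 738.10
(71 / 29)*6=426 / 29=14.69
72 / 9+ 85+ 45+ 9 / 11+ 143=3100 / 11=281.82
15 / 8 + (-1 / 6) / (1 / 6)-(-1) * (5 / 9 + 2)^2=4799 / 648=7.41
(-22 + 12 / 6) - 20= -40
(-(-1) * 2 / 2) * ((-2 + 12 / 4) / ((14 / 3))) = 3 / 14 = 0.21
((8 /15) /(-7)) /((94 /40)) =-32 /987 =-0.03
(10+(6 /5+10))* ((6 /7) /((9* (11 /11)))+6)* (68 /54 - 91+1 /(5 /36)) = -151188224 /14175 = -10665.84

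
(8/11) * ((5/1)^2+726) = 546.18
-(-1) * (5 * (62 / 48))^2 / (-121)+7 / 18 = 0.04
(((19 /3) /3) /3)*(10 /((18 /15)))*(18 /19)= 50 /9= 5.56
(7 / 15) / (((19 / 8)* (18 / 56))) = 0.61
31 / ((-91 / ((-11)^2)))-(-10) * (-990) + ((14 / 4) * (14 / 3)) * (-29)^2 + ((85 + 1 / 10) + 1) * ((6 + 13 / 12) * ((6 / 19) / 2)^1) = 161477933 / 41496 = 3891.41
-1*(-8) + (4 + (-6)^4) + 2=1310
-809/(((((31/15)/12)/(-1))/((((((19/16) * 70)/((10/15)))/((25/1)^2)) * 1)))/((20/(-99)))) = -322791/1705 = -189.32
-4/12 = -0.33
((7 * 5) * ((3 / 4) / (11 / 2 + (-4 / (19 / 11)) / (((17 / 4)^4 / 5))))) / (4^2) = 7934495 / 26427808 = 0.30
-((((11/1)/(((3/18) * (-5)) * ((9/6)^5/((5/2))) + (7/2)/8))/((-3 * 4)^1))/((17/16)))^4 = -3930163511296/136326383940321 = -0.03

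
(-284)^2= 80656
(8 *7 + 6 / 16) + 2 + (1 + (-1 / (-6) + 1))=1453 / 24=60.54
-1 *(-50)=50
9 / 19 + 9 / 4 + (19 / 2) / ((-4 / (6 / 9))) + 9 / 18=187 / 114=1.64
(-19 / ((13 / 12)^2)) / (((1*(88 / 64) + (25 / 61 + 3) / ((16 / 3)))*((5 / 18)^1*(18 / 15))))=-4005504 / 166127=-24.11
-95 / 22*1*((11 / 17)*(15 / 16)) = -1425 / 544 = -2.62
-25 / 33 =-0.76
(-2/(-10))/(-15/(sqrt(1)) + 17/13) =-13/890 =-0.01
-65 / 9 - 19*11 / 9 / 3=-404 / 27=-14.96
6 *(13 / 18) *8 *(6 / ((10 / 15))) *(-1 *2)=-624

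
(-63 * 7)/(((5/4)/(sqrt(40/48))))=-294 * sqrt(30)/5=-322.06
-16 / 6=-8 / 3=-2.67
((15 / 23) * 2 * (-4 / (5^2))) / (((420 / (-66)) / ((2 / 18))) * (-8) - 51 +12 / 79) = -6952 / 13568965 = -0.00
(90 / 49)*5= 450 / 49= 9.18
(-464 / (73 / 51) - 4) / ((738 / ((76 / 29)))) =-910328 / 781173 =-1.17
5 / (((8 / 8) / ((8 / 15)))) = 8 / 3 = 2.67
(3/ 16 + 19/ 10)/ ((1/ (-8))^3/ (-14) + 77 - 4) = 74816/ 2616325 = 0.03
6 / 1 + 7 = 13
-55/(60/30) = -55/2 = -27.50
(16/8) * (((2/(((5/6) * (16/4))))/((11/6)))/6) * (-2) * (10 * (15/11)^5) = -18225000/1771561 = -10.29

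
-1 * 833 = -833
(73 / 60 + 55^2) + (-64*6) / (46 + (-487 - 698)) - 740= 156263087 / 68340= 2286.55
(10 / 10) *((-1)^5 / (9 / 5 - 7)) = 5 / 26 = 0.19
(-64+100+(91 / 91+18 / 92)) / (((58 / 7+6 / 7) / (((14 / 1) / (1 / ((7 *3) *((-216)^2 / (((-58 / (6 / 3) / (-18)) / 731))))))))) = 25319607017.48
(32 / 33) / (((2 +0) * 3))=16 / 99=0.16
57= 57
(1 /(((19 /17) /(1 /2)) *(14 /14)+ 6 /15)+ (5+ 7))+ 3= 3445 /224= 15.38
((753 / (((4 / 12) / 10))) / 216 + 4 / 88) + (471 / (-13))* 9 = -380005 / 1716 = -221.45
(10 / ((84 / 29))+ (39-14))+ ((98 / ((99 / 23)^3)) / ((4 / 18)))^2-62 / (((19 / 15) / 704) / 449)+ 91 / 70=-119589884999006566723 / 7729435794465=-15472007.04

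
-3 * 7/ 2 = -21/ 2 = -10.50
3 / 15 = 1 / 5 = 0.20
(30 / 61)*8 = 240 / 61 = 3.93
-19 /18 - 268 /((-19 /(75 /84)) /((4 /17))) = 77641 /40698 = 1.91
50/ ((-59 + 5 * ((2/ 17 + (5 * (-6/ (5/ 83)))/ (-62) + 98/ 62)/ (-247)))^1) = -6508450/ 7705611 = -0.84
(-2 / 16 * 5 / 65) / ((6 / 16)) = -1 / 39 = -0.03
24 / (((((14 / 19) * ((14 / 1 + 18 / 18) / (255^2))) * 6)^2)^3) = 1284842645656176828020671875 / 60236288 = 21330043538807982789.72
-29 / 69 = -0.42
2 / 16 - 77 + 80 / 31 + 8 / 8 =-18177 / 248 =-73.29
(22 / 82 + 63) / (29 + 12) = 2594 / 1681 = 1.54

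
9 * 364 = 3276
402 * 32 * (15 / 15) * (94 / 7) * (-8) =-9673728 / 7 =-1381961.14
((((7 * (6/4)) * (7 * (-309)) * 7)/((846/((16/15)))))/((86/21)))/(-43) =1.14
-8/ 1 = -8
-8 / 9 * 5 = -40 / 9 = -4.44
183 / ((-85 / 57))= -10431 / 85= -122.72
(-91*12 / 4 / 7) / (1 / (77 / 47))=-3003 / 47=-63.89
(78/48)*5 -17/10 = 257/40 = 6.42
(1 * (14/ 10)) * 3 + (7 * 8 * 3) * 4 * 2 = 6741/ 5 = 1348.20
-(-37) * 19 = 703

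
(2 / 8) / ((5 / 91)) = 91 / 20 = 4.55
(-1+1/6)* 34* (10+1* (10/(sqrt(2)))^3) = -21250* sqrt(2)/3-850/3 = -10300.68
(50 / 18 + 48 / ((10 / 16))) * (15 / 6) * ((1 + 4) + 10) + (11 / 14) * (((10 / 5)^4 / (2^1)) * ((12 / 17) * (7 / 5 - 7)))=1509253 / 510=2959.32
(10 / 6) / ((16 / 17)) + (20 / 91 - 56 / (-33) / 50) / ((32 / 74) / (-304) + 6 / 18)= 532935803 / 210210000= 2.54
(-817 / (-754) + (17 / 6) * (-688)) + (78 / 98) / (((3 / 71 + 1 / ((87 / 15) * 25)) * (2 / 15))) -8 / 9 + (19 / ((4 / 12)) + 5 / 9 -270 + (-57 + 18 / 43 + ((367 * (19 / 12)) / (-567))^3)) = -2710097823104516751059 / 1291883173808939712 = -2097.79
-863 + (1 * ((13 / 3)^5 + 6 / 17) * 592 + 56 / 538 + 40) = 1004488099843 / 1111239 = 903935.25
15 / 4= 3.75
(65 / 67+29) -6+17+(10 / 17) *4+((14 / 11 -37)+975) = 12310943 / 12529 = 982.60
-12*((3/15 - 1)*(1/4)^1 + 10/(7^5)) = 201084/84035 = 2.39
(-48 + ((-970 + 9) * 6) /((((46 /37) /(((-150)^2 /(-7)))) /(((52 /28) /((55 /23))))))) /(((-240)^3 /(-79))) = 41081498551 /620928000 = 66.16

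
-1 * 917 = -917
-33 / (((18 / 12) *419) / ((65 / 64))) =-715 / 13408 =-0.05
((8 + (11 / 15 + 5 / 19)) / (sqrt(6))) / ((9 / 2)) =2564 * sqrt(6) / 7695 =0.82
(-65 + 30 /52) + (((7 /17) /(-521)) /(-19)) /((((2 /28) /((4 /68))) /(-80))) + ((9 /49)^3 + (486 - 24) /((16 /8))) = 1457721639750743 /8750860386814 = 166.58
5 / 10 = 1 / 2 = 0.50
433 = 433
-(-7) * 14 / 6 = 49 / 3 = 16.33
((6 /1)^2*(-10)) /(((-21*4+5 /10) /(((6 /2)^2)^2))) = 58320 /167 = 349.22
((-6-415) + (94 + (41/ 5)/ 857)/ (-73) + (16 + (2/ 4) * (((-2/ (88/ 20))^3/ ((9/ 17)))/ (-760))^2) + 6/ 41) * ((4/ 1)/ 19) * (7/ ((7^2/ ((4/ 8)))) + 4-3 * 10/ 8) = -4933954395884679754789/ 179525826991134138240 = -27.48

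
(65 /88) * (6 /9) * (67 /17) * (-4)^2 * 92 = 1602640 /561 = 2856.76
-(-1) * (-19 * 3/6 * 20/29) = -190/29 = -6.55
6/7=0.86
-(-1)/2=1/2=0.50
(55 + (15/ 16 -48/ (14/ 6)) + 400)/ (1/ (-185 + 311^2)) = 588398987/ 14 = 42028499.07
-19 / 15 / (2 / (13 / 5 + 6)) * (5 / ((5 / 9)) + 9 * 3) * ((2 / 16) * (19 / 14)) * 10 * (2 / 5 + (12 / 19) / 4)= -129903 / 700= -185.58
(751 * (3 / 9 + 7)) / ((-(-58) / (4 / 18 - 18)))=-1321760 / 783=-1688.07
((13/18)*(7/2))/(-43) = -91/1548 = -0.06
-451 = -451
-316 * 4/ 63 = -1264/ 63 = -20.06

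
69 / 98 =0.70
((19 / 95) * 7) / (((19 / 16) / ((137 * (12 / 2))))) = 969.09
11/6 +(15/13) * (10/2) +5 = 983/78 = 12.60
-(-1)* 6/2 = 3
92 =92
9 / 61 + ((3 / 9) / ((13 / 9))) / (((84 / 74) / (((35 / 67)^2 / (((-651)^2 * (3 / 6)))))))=31798027084 / 215519578911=0.15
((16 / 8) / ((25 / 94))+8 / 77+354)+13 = 721151 / 1925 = 374.62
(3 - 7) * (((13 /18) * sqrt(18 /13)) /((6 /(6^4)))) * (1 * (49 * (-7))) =49392 * sqrt(26) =251850.77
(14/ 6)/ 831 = 7/ 2493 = 0.00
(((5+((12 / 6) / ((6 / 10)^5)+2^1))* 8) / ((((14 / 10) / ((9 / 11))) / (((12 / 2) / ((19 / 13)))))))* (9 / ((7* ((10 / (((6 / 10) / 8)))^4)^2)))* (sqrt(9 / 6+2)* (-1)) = -678164643* sqrt(14) / 167788544000000000000000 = -0.00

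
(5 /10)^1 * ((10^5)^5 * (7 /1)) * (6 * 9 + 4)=2030000000000000000000000000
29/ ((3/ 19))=551/ 3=183.67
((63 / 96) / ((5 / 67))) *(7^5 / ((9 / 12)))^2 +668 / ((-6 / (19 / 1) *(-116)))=640324312919 / 145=4416029744.27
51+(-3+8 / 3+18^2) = 1124 / 3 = 374.67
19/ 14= 1.36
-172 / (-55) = 172 / 55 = 3.13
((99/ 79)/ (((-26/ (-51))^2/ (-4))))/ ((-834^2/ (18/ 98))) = 257499/ 50559115516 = 0.00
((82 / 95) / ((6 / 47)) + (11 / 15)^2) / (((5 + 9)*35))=15602 / 1047375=0.01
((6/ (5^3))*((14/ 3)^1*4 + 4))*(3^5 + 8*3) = 36312/ 125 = 290.50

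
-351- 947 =-1298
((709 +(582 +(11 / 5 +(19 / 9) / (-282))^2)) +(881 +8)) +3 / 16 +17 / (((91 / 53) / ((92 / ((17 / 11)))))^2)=2051224689038408207 / 90680716198800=22620.30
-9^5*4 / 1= -236196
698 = 698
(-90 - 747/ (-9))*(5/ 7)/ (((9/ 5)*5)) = -5/ 9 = -0.56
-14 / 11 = -1.27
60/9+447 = 1361/3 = 453.67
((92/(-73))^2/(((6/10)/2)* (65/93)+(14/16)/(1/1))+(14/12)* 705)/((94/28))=16536151023/67374547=245.44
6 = 6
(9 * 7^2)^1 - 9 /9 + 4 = 444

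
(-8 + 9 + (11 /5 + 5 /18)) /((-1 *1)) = -313 /90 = -3.48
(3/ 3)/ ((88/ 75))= 75/ 88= 0.85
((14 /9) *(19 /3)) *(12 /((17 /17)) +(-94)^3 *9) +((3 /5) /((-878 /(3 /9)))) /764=-2223021350473289 /30185640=-73644996.44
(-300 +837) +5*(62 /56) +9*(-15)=11411 /28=407.54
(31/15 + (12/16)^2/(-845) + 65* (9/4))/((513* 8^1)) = 6015697/166458240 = 0.04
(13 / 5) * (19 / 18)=247 / 90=2.74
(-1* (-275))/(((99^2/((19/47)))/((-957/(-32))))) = 13775/40608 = 0.34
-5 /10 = -1 /2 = -0.50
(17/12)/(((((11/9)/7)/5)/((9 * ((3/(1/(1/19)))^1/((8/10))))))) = 240975/3344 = 72.06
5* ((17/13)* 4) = 340/13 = 26.15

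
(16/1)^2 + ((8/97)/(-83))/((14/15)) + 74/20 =146358529/563570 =259.70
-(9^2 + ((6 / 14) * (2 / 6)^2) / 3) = -5104 / 63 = -81.02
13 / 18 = 0.72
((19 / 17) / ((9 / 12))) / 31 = 76 / 1581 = 0.05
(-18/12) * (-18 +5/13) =26.42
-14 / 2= -7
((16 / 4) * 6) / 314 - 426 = -66870 / 157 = -425.92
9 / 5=1.80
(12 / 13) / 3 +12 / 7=184 / 91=2.02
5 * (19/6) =95/6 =15.83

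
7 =7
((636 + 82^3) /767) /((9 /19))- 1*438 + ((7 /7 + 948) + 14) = 239189 /117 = 2044.35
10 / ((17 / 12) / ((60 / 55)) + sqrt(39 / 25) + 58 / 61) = 43390764000 / 6751264441 - 3857932800 * sqrt(39) / 6751264441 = 2.86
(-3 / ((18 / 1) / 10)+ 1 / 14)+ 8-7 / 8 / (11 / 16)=2371 / 462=5.13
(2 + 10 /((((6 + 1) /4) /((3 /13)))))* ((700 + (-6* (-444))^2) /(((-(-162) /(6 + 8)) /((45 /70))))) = 1071736996 /819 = 1308592.18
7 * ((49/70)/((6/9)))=147/20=7.35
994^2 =988036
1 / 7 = 0.14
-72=-72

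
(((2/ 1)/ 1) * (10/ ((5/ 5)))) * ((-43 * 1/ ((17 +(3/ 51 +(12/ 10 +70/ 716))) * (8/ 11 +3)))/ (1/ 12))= -104679200/ 694007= -150.83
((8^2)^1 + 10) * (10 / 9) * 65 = 48100 / 9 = 5344.44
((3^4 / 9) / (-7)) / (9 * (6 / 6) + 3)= -3 / 28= -0.11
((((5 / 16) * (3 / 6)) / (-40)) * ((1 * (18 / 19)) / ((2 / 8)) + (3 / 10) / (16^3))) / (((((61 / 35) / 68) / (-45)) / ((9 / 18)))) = 15792842835 / 1215299584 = 13.00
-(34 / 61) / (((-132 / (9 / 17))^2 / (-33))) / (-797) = -0.00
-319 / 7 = -45.57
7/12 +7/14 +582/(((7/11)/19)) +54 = 1464283/84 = 17431.94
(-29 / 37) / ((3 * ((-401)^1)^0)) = -29 / 111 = -0.26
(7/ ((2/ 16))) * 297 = 16632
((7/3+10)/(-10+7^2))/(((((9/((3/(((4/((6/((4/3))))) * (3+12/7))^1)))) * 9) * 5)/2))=259/231660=0.00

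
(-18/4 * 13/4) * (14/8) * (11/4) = -9009/128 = -70.38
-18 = -18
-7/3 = -2.33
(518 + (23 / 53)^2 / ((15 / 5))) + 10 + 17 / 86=382841969 / 724722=528.26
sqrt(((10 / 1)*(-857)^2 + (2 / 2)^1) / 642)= sqrt(4715163222) / 642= 106.96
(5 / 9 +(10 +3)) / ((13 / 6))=244 / 39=6.26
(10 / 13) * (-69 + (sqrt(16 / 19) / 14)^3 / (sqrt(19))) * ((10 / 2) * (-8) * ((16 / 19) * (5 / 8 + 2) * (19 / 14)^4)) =24349770150 / 1529437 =15920.74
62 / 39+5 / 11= 877 / 429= 2.04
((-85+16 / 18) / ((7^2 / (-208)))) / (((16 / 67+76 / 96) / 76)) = 6414127616 / 243579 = 26332.84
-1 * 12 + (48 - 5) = 31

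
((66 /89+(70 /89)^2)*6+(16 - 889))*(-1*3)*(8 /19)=164409336 /150499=1092.43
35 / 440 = 7 / 88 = 0.08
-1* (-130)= 130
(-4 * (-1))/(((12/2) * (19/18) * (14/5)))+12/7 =258/133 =1.94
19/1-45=-26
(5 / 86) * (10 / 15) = 5 / 129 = 0.04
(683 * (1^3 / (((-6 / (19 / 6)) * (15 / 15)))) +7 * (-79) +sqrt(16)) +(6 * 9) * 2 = -28853 / 36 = -801.47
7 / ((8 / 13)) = 91 / 8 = 11.38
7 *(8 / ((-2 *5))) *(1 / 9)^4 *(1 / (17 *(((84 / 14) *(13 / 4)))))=-56 / 21749715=-0.00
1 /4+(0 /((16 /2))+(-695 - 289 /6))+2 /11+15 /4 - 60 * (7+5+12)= -143813 /66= -2178.98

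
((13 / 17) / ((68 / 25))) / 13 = 25 / 1156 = 0.02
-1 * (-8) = 8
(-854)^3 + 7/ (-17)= -10588209695/ 17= -622835864.41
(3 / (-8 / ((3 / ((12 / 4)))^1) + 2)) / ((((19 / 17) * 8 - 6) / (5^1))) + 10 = 183 / 20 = 9.15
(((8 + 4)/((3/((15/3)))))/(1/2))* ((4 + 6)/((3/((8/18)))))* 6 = 3200/9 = 355.56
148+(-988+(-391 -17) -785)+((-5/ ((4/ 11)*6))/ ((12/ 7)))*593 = -813809/ 288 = -2825.73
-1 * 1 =-1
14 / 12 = 7 / 6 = 1.17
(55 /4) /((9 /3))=55 /12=4.58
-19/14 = -1.36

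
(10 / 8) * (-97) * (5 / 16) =-2425 / 64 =-37.89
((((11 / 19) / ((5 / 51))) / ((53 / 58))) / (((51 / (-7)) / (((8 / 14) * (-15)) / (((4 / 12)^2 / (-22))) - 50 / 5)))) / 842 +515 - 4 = 215883439 / 423947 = 509.22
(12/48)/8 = 1/32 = 0.03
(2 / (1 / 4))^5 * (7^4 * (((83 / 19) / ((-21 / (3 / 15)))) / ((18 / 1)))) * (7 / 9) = -3265052672 / 23085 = -141436.11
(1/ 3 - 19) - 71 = -269/ 3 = -89.67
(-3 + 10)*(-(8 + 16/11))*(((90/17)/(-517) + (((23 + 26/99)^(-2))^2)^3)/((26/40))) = 6820118014962351917232131024931160095917280/6541291563180037549549517198985201917607791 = 1.04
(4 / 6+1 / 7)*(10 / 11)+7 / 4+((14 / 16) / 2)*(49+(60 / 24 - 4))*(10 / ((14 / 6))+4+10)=353417 / 924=382.49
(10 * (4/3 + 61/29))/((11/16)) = 47840/957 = 49.99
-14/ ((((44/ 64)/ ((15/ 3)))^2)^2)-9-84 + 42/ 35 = -2873920219/ 73205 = -39258.52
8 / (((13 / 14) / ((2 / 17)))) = 224 / 221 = 1.01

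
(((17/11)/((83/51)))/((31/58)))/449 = 50286/12708047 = 0.00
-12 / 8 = -3 / 2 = -1.50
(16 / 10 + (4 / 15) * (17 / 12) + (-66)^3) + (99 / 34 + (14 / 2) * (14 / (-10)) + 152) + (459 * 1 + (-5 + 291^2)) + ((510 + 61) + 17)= -308487643 / 1530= -201625.91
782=782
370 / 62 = 185 / 31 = 5.97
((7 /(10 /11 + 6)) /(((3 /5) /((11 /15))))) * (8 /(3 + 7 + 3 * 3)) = 1694 /3249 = 0.52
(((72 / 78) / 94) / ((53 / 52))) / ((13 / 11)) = 264 / 32383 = 0.01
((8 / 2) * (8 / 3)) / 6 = 16 / 9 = 1.78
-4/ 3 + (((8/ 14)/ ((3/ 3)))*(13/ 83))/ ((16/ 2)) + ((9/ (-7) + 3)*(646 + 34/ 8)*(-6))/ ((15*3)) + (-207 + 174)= -3188831/ 17430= -182.95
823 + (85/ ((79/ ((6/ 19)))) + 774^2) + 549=901272958/ 1501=600448.34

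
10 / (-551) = -10 / 551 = -0.02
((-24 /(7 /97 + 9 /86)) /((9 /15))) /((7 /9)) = -600624 /2065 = -290.86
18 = 18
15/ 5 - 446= -443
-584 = -584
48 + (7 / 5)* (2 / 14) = 241 / 5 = 48.20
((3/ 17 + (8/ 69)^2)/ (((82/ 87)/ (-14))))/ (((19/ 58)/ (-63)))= 542.50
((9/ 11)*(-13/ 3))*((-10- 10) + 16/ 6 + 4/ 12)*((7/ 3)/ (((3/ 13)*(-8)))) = -20111/ 264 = -76.18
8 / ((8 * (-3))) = -1 / 3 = -0.33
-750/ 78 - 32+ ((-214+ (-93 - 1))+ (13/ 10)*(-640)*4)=-47809/ 13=-3677.62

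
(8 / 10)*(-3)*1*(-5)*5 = 60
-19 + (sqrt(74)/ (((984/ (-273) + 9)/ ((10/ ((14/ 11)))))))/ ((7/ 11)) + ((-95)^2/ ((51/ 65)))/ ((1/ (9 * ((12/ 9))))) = 7865 * sqrt(74)/ 3437 + 2346177/ 17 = 138030.10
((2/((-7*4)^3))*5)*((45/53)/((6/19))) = -1425/1163456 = -0.00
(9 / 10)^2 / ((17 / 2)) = 81 / 850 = 0.10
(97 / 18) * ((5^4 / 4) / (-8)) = -60625 / 576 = -105.25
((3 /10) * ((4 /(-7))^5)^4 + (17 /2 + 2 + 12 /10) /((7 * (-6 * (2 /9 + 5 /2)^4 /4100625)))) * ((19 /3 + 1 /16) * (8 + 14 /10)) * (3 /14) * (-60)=89809158698969732742346983 /5585458640832840070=16079101.91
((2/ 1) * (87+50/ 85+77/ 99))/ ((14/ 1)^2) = 6760/ 7497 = 0.90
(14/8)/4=7/16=0.44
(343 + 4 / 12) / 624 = 515 / 936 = 0.55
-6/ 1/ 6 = -1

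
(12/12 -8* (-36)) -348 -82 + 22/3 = -401/3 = -133.67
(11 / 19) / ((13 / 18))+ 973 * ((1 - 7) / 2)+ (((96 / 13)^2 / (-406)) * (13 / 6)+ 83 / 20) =-2922557837 / 1002820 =-2914.34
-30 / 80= -3 / 8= -0.38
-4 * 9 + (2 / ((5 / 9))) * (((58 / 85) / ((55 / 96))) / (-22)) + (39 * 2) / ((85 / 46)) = 6.02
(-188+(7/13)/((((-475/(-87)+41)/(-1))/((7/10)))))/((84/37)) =-3655257491/44138640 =-82.81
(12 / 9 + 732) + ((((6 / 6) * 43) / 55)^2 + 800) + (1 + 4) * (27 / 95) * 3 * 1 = 265225468 / 172425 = 1538.21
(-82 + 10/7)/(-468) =47/273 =0.17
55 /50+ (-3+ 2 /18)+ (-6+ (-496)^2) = 22140739 /90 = 246008.21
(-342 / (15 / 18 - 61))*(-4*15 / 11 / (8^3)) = -405 / 6688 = -0.06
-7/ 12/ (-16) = 7/ 192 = 0.04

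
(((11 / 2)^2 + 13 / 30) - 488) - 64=-31279 / 60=-521.32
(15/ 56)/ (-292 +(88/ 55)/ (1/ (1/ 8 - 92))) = -15/ 24584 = -0.00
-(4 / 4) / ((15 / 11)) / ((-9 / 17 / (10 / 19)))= 374 / 513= 0.73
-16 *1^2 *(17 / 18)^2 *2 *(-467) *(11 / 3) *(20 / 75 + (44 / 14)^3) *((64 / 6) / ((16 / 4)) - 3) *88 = -168365863111424 / 3750705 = -44889124.34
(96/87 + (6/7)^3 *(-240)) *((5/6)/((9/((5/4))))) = -4663700/268569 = -17.36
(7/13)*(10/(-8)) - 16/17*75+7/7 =-62111/884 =-70.26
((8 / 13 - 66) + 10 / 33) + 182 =50158 / 429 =116.92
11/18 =0.61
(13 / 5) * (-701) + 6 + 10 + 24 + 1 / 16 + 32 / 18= -1282147 / 720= -1780.76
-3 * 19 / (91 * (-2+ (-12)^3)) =57 / 157430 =0.00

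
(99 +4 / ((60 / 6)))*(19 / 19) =497 / 5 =99.40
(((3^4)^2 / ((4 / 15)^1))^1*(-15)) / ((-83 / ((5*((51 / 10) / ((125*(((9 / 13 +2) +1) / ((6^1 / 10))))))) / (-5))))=-39149487 / 1328000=-29.48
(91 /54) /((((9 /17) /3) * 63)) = 221 /1458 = 0.15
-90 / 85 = -18 / 17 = -1.06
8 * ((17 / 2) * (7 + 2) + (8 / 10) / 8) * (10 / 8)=766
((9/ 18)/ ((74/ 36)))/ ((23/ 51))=0.54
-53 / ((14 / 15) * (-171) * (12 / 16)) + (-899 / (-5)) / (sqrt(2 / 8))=2154856 / 5985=360.04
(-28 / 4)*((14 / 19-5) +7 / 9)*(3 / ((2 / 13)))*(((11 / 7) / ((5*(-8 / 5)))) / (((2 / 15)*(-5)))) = 21307 / 152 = 140.18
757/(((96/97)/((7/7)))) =73429/96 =764.89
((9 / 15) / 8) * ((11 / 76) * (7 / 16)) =231 / 48640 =0.00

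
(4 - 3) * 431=431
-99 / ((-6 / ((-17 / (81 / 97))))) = -18139 / 54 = -335.91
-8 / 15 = -0.53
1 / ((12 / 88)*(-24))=-11 / 36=-0.31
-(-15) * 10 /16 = 75 /8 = 9.38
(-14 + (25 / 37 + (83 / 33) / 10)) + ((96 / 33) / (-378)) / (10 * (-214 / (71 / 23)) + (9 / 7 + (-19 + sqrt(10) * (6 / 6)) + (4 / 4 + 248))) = -75720924781742941 / 5792253239718990 + 564592 * sqrt(10) / 15654738485727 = -13.07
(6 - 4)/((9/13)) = 26/9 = 2.89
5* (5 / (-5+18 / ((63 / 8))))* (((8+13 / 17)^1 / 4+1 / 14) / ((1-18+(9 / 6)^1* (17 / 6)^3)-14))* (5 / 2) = -2423250 / 145027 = -16.71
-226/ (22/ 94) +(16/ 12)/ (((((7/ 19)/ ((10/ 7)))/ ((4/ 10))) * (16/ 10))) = -1559344/ 1617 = -964.34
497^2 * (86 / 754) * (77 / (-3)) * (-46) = 37620952754 / 1131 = 33263441.87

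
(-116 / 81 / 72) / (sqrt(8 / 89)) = -29 * sqrt(178) / 5832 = -0.07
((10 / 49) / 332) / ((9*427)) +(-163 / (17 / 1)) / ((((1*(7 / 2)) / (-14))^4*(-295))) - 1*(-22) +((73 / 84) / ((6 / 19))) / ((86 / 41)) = 1705843729088059 / 53926710883920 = 31.63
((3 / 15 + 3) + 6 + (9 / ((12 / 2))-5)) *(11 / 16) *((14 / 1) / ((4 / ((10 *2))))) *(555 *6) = 913460.62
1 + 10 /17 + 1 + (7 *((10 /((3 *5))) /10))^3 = 2.69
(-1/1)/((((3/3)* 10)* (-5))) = 1/50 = 0.02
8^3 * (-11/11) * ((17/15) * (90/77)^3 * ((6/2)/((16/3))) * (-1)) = 237945600/456533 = 521.20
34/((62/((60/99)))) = 340/1023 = 0.33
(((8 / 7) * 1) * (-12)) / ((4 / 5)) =-120 / 7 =-17.14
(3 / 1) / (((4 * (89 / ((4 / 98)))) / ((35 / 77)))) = 15 / 95942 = 0.00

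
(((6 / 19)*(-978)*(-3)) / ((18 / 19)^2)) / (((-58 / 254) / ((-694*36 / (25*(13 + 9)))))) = 1637780316 / 7975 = 205364.30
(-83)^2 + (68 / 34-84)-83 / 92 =626161 / 92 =6806.10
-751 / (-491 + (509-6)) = -751 / 12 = -62.58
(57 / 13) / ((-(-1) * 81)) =19 / 351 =0.05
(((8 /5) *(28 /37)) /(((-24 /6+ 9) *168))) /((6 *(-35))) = -2 /291375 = -0.00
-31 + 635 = 604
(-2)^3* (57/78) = -76/13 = -5.85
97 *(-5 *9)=-4365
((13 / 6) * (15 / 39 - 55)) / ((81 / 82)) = -29110 / 243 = -119.79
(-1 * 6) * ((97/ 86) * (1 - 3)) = 582/ 43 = 13.53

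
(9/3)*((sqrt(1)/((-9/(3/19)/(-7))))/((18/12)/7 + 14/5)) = 490/4009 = 0.12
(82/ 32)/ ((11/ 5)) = 205/ 176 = 1.16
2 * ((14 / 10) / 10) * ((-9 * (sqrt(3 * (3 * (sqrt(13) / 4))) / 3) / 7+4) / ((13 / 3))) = 84 / 325 - 27 * 13^(1 / 4) / 650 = 0.18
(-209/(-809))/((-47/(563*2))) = -235334/38023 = -6.19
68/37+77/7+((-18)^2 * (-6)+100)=-67753/37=-1831.16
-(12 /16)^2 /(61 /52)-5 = -1337 /244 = -5.48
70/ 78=0.90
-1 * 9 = -9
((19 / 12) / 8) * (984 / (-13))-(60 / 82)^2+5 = -919239 / 87412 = -10.52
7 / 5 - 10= -43 / 5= -8.60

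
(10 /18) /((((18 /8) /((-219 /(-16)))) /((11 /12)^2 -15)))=-744235 /15552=-47.85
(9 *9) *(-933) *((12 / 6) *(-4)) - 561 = 604023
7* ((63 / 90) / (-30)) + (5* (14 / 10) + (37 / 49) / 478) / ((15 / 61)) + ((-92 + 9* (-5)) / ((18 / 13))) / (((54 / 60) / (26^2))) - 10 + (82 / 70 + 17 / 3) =-7047378855323 / 94859100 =-74293.12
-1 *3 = -3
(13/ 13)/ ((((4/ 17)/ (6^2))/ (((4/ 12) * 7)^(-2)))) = 1377/ 49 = 28.10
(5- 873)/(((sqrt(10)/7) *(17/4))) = -12152 *sqrt(10)/85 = -452.09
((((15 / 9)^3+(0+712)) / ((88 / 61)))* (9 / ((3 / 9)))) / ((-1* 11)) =-107299 / 88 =-1219.31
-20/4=-5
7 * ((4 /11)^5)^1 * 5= 35840 /161051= 0.22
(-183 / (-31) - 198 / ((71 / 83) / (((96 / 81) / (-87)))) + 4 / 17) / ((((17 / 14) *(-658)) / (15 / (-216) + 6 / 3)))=-12613061411 / 561809070936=-0.02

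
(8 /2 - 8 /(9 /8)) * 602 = -1872.89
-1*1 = -1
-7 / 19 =-0.37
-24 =-24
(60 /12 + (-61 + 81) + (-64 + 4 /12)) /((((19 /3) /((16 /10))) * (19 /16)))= -14848 /1805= -8.23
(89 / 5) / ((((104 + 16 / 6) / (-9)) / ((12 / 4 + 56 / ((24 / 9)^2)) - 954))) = 3626127 / 2560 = 1416.46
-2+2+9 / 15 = 3 / 5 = 0.60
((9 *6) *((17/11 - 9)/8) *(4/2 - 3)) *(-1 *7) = -352.23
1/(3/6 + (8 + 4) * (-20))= -2/479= -0.00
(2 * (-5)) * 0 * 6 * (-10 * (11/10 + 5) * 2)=0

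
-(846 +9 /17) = -846.53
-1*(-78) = 78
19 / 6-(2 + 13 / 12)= 1 / 12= 0.08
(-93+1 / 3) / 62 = -139 / 93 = -1.49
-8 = -8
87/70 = 1.24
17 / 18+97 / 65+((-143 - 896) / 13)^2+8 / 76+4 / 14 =12927586669 / 2022930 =6390.53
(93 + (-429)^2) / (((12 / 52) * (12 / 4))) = 797914 / 3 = 265971.33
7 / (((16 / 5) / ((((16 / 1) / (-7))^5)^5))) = -396140812571321687967719751680 / 191581231380566414401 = -2067743325.99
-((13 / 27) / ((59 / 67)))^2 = -758641 / 2537649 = -0.30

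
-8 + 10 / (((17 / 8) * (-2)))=-176 / 17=-10.35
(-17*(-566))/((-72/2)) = -4811/18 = -267.28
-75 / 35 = -2.14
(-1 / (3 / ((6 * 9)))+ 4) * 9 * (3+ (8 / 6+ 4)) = -1050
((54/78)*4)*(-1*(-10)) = 360/13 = 27.69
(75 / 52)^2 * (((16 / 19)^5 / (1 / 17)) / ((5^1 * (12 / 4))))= 417792000 / 418460731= 1.00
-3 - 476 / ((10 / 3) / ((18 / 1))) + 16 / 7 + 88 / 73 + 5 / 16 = -105045097 / 40880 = -2569.60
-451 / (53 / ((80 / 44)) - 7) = -9020 / 443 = -20.36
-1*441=-441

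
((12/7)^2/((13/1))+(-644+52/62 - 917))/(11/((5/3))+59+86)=-154020205/14968226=-10.29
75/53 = 1.42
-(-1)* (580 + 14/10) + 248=4147/5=829.40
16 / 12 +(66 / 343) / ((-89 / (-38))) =129632 / 91581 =1.42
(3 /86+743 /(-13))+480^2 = 257523341 /1118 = 230342.88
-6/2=-3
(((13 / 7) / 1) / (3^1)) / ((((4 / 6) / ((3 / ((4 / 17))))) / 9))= 5967 / 56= 106.55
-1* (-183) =183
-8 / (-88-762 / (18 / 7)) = 0.02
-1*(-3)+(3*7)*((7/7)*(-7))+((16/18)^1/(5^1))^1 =-6472/45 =-143.82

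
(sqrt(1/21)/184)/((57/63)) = sqrt(21)/3496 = 0.00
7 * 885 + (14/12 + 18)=37285/6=6214.17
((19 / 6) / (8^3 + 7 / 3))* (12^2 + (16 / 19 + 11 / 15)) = 41489 / 46290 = 0.90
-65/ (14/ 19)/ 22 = -1235/ 308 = -4.01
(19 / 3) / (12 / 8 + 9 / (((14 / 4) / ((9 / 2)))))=266 / 549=0.48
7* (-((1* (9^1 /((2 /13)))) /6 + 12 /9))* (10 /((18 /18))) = -4655 /6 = -775.83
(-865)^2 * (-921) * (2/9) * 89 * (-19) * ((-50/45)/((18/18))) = -7768625636500/27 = -287726875425.93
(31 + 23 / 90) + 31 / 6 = 1639 / 45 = 36.42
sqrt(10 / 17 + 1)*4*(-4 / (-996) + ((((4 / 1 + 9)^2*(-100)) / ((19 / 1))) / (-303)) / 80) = 77811*sqrt(51) / 2707709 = 0.21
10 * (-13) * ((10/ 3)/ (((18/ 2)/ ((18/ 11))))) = -2600/ 33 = -78.79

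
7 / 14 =1 / 2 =0.50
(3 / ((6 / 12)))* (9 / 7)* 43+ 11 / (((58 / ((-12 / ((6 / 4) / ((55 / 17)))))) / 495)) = -2098.10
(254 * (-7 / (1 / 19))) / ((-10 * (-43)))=-16891 / 215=-78.56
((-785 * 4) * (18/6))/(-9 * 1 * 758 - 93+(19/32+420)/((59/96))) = 46315/30634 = 1.51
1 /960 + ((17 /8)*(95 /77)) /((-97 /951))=-184296331 /7170240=-25.70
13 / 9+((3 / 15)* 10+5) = 76 / 9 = 8.44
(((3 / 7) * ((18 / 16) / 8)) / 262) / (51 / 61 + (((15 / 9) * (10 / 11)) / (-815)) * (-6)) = 2953071 / 10876412288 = 0.00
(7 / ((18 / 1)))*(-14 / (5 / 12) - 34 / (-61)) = -35273 / 2745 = -12.85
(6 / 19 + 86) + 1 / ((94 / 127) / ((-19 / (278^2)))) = 11914055593 / 138029224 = 86.32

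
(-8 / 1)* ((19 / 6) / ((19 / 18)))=-24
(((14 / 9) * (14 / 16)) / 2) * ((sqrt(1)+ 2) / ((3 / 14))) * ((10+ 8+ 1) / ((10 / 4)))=6517 / 90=72.41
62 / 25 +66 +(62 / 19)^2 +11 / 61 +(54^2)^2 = 4681188565727 / 550525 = 8503135.31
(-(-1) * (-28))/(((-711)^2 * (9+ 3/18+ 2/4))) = -28/4886703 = -0.00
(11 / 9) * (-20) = -220 / 9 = -24.44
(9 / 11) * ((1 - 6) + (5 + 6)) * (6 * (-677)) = -219348 / 11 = -19940.73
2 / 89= 0.02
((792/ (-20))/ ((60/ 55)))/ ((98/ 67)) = -24321/ 980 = -24.82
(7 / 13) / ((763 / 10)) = 10 / 1417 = 0.01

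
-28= -28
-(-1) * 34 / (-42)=-17 / 21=-0.81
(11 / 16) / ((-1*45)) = -11 / 720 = -0.02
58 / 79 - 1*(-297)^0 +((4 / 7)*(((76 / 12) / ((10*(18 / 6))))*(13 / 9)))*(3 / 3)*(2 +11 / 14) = 114754 / 522585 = 0.22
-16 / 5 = -3.20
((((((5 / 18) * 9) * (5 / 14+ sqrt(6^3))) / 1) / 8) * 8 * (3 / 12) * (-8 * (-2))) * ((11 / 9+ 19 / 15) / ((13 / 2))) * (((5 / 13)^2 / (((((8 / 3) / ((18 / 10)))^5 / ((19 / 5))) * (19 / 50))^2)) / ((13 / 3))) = 3.86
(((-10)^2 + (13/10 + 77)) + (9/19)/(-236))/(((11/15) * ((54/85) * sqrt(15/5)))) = 339782485 * sqrt(3)/2663496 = 220.96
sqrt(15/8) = sqrt(30)/4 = 1.37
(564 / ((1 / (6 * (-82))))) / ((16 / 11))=-190773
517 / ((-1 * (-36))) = 14.36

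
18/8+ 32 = 137/4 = 34.25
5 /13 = 0.38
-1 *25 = -25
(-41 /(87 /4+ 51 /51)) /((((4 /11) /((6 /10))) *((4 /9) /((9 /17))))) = -109593 /30940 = -3.54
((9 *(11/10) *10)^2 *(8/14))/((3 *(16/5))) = 16335/28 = 583.39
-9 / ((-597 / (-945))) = -2835 / 199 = -14.25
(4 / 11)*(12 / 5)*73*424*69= 102513024 / 55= 1863873.16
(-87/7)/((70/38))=-1653/245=-6.75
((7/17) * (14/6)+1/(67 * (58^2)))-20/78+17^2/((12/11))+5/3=9985350643/37358061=267.29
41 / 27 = 1.52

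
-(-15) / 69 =5 / 23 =0.22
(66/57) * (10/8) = 55/38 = 1.45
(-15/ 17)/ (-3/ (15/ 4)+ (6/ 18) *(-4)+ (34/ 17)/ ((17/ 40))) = -225/ 656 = -0.34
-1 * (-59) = 59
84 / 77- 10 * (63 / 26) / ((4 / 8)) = -6774 / 143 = -47.37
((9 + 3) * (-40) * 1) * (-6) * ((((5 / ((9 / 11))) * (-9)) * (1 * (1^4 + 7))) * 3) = -3801600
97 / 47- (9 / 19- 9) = 9457 / 893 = 10.59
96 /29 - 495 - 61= -16028 /29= -552.69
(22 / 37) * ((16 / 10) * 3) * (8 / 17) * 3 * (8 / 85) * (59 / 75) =0.30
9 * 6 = 54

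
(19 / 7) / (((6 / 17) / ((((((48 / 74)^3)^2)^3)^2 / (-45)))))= -0.00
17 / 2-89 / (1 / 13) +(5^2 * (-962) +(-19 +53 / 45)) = -2269469 / 90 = -25216.32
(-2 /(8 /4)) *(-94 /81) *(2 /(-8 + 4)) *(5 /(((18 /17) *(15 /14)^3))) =-1096228 /492075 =-2.23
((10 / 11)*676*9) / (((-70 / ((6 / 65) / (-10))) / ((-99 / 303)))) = -4212 / 17675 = -0.24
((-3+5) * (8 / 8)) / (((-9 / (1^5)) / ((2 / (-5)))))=4 / 45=0.09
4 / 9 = 0.44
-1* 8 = -8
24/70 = 12/35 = 0.34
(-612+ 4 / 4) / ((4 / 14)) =-2138.50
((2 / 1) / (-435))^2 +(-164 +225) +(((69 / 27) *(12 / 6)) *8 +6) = 6805093 / 63075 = 107.89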